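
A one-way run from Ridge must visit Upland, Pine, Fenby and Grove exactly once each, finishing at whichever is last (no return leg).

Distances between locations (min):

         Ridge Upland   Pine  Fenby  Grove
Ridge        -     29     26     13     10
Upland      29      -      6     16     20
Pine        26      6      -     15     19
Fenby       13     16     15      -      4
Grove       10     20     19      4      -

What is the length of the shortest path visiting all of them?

Minimum one-way distance = 35 min.

There are 4! = 24 possible orderings.
Ridge → Upland → Pine → Fenby → Grove: 29+6+15+4 = 54
Ridge → Upland → Pine → Grove → Fenby: 29+6+19+4 = 58
Ridge → Upland → Fenby → Pine → Grove: 29+16+15+19 = 79
Ridge → Upland → Fenby → Grove → Pine: 29+16+4+19 = 68
Ridge → Upland → Grove → Pine → Fenby: 29+20+19+15 = 83
Ridge → Upland → Grove → Fenby → Pine: 29+20+4+15 = 68
Ridge → Pine → Upland → Fenby → Grove: 26+6+16+4 = 52
Ridge → Pine → Upland → Grove → Fenby: 26+6+20+4 = 56
Ridge → Pine → Fenby → Upland → Grove: 26+15+16+20 = 77
Ridge → Pine → Fenby → Grove → Upland: 26+15+4+20 = 65
Ridge → Pine → Grove → Upland → Fenby: 26+19+20+16 = 81
Ridge → Pine → Grove → Fenby → Upland: 26+19+4+16 = 65
Ridge → Fenby → Upland → Pine → Grove: 13+16+6+19 = 54
Ridge → Fenby → Upland → Grove → Pine: 13+16+20+19 = 68
… (10 more)
Ridge → Grove → Fenby → Pine → Upland: 10+4+15+6 = 35  ← best
The minimum is 35.
One shortest path: Ridge → Grove → Fenby → Pine → Upland.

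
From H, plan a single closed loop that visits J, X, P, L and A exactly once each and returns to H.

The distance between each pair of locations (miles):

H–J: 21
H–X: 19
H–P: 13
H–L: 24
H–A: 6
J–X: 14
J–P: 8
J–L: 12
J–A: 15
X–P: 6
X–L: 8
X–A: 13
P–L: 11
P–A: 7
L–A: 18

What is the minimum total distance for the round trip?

Shortest round trip = 60 miles.

H→J→X→P→L→A→H: 21+14+6+11+18+6 = 76
H→J→X→P→A→L→H: 21+14+6+7+18+24 = 90
H→J→X→L→P→A→H: 21+14+8+11+7+6 = 67
H→J→X→L→A→P→H: 21+14+8+18+7+13 = 81
H→J→X→A→P→L→H: 21+14+13+7+11+24 = 90
H→J→X→A→L→P→H: 21+14+13+18+11+13 = 90
H→J→P→X→L→A→H: 21+8+6+8+18+6 = 67
H→J→P→X→A→L→H: 21+8+6+13+18+24 = 90
H→J→P→L→X→A→H: 21+8+11+8+13+6 = 67
H→J→P→L→A→X→H: 21+8+11+18+13+19 = 90
H→J→P→A→X→L→H: 21+8+7+13+8+24 = 81
H→J→P→A→L→X→H: 21+8+7+18+8+19 = 81
H→J→L→X→P→A→H: 21+12+8+6+7+6 = 60
H→J→L→X→A→P→H: 21+12+8+13+7+13 = 74
… (46 more)
The minimum is 60.
One optimal route: H → J → L → X → P → A → H (or its reverse).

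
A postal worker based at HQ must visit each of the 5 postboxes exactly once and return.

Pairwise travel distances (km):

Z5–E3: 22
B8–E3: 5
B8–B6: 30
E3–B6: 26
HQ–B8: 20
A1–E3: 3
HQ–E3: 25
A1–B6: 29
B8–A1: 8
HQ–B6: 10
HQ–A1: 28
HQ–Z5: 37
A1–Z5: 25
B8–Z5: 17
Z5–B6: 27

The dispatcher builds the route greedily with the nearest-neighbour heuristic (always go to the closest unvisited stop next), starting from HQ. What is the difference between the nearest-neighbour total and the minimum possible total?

HQ: B6=10, B8=20, E3=25, A1=28, Z5=37 ⇒ B6
B6: E3=26, Z5=27, A1=29, B8=30 ⇒ E3
E3: A1=3, B8=5, Z5=22 ⇒ A1
A1: B8=8, Z5=25 ⇒ B8
B8: Z5=17 ⇒ Z5
NN route HQ → B6 → E3 → A1 → B8 → Z5 → HQ costs 101.
Optimal: HQ → B8 → A1 → E3 → Z5 → B6 → HQ costs 90 (by enumerating all 60 distinct tours).
Excess = 101 − 90 = 11.

Excess over optimum: 11 km.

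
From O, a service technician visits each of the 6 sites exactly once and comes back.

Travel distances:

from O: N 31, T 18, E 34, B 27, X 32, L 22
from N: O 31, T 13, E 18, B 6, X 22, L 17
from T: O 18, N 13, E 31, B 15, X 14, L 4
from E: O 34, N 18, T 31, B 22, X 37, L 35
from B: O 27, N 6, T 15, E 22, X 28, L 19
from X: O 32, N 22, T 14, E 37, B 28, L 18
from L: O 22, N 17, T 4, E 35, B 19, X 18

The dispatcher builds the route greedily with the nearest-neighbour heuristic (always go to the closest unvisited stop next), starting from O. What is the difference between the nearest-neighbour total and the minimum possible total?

O: T=18, L=22, B=27, N=31, X=32, E=34 ⇒ T
T: L=4, N=13, X=14, B=15, E=31 ⇒ L
L: N=17, X=18, B=19, E=35 ⇒ N
N: B=6, E=18, X=22 ⇒ B
B: E=22, X=28 ⇒ E
E: X=37 ⇒ X
NN route O → T → L → N → B → E → X → O costs 136.
Optimal: O → T → L → X → N → B → E → O costs 124 (by enumerating all 360 distinct tours).
Excess = 136 − 124 = 12.

Excess over optimum: 12.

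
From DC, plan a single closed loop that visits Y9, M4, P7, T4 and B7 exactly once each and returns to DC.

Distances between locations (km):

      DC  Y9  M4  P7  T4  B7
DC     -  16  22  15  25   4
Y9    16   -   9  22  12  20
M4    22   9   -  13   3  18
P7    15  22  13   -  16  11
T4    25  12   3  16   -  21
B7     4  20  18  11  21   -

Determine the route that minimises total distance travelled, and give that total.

Minimum total distance: 59 km.

With 5 stops there are 5!/2 = 60 distinct round trips (a route and its reverse cost the same).
DC - Y9 - M4 - P7 - T4 - B7 - DC: 16+9+13+16+21+4 = 79
DC - Y9 - M4 - P7 - B7 - T4 - DC: 16+9+13+11+21+25 = 95
DC - Y9 - M4 - T4 - P7 - B7 - DC: 16+9+3+16+11+4 = 59
DC - Y9 - M4 - T4 - B7 - P7 - DC: 16+9+3+21+11+15 = 75
DC - Y9 - M4 - B7 - P7 - T4 - DC: 16+9+18+11+16+25 = 95
DC - Y9 - M4 - B7 - T4 - P7 - DC: 16+9+18+21+16+15 = 95
DC - Y9 - P7 - M4 - T4 - B7 - DC: 16+22+13+3+21+4 = 79
DC - Y9 - P7 - M4 - B7 - T4 - DC: 16+22+13+18+21+25 = 115
DC - Y9 - P7 - T4 - M4 - B7 - DC: 16+22+16+3+18+4 = 79
DC - Y9 - P7 - T4 - B7 - M4 - DC: 16+22+16+21+18+22 = 115
DC - Y9 - P7 - B7 - M4 - T4 - DC: 16+22+11+18+3+25 = 95
DC - Y9 - P7 - B7 - T4 - M4 - DC: 16+22+11+21+3+22 = 95
DC - Y9 - T4 - M4 - P7 - B7 - DC: 16+12+3+13+11+4 = 59
DC - Y9 - T4 - M4 - B7 - P7 - DC: 16+12+3+18+11+15 = 75
… (46 more)
The minimum is 59.
One optimal route: DC → Y9 → M4 → T4 → P7 → B7 → DC (or its reverse).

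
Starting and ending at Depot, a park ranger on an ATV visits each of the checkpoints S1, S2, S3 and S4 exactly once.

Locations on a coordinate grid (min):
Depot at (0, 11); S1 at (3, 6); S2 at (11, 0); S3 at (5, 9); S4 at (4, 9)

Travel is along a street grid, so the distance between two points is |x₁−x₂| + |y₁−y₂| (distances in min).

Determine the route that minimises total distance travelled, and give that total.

44 min — the shortest possible round trip.

With 4 stops there are 4!/2 = 12 distinct round trips (a route and its reverse cost the same).
Depot→S1→S2→S3→S4→Depot: 8+14+15+1+6 = 44
Depot→S1→S2→S4→S3→Depot: 8+14+16+1+7 = 46
Depot→S1→S3→S2→S4→Depot: 8+5+15+16+6 = 50
Depot→S1→S3→S4→S2→Depot: 8+5+1+16+22 = 52
Depot→S1→S4→S2→S3→Depot: 8+4+16+15+7 = 50
Depot→S1→S4→S3→S2→Depot: 8+4+1+15+22 = 50
Depot→S2→S1→S3→S4→Depot: 22+14+5+1+6 = 48
Depot→S2→S1→S4→S3→Depot: 22+14+4+1+7 = 48
Depot→S2→S3→S1→S4→Depot: 22+15+5+4+6 = 52
Depot→S2→S4→S1→S3→Depot: 22+16+4+5+7 = 54
Depot→S3→S1→S2→S4→Depot: 7+5+14+16+6 = 48
Depot→S3→S2→S1→S4→Depot: 7+15+14+4+6 = 46
The minimum is 44.
One optimal route: Depot → S1 → S2 → S3 → S4 → Depot (or its reverse).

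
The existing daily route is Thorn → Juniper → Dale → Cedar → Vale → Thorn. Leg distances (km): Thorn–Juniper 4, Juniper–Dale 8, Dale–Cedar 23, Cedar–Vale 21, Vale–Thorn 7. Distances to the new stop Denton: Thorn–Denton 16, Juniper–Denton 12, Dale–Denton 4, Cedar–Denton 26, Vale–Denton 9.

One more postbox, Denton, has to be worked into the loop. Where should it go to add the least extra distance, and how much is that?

Insertion cost between consecutive stops i–j is d(i,Denton) + d(Denton,j) − d(i,j):
  between Thorn and Juniper: 16 + 12 − 4 = 24
  between Juniper and Dale: 12 + 4 − 8 = 8
  between Dale and Cedar: 4 + 26 − 23 = 7
  between Cedar and Vale: 26 + 9 − 21 = 14
  between Vale and Thorn: 9 + 16 − 7 = 18
Cheapest insertion is between Dale and Cedar, adding 7.
New total = 63 + 7 = 70.

+7 km — insert Denton between Dale and Cedar.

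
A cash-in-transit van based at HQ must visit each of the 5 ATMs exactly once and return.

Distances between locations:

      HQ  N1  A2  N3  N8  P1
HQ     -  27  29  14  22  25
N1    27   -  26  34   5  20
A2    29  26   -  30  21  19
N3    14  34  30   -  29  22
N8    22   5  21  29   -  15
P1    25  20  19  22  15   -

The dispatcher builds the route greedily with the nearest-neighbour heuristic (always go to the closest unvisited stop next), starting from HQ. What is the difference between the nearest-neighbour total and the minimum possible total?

The nearest-neighbour route is 3 longer than optimal.

From HQ: N3=14, N8=22, P1=25, N1=27, A2=29 → choose N3 (14).
From N3: P1=22, N8=29, A2=30, N1=34 → choose P1 (22).
From P1: N8=15, A2=19, N1=20 → choose N8 (15).
From N8: N1=5, A2=21 → choose N1 (5).
From N1: A2=26 → choose A2 (26).
NN route HQ → N3 → P1 → N8 → N1 → A2 → HQ costs 111.
Optimal: HQ → N1 → N8 → A2 → P1 → N3 → HQ costs 108 (by enumerating all 60 distinct tours).
Excess = 111 − 108 = 3.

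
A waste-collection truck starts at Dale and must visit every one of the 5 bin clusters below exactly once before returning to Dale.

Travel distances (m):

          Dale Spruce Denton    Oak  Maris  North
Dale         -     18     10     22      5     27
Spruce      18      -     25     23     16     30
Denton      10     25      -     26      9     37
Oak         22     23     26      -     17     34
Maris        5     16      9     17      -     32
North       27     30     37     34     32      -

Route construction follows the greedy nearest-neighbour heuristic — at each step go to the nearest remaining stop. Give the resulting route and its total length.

Nearest-neighbour total = 123 m; route Dale → Maris → Denton → Spruce → Oak → North → Dale.

Dale → [Maris:5 / Denton:10 / Spruce:18 / Oak:22 / North:27] → Maris (5)
Maris → [Denton:9 / Spruce:16 / Oak:17 / North:32] → Denton (9)
Denton → [Spruce:25 / Oak:26 / North:37] → Spruce (25)
Spruce → [Oak:23 / North:30] → Oak (23)
Oak → [North:34] → North (34)
Return North→Dale: 27.
Total = 5 + 9 + 25 + 23 + 34 + 27 = 123.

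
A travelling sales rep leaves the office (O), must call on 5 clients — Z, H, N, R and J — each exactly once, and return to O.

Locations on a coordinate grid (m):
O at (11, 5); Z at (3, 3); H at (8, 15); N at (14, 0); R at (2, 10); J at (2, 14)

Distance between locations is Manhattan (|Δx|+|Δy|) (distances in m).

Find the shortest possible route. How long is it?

There are 60 distinct closed tours to check (reversals are equivalent).
O - Z - H - N - R - J - O: 10+17+21+22+4+18 = 92
O - Z - H - N - J - R - O: 10+17+21+26+4+14 = 92
O - Z - H - R - N - J - O: 10+17+11+22+26+18 = 104
O - Z - H - R - J - N - O: 10+17+11+4+26+8 = 76
O - Z - H - J - N - R - O: 10+17+7+26+22+14 = 96
O - Z - H - J - R - N - O: 10+17+7+4+22+8 = 68
O - Z - N - H - R - J - O: 10+14+21+11+4+18 = 78
O - Z - N - H - J - R - O: 10+14+21+7+4+14 = 70
O - Z - N - R - H - J - O: 10+14+22+11+7+18 = 82
O - Z - N - R - J - H - O: 10+14+22+4+7+13 = 70
O - Z - N - J - H - R - O: 10+14+26+7+11+14 = 82
O - Z - N - J - R - H - O: 10+14+26+4+11+13 = 78
O - Z - R - H - N - J - O: 10+8+11+21+26+18 = 94
O - Z - R - H - J - N - O: 10+8+11+7+26+8 = 70
… (46 more)
O - H - J - R - Z - N - O: 13+7+4+8+14+8 = 54  ← best
The minimum is 54.
One optimal route: O → H → J → R → Z → N → O (or its reverse).

54 m — the shortest possible round trip.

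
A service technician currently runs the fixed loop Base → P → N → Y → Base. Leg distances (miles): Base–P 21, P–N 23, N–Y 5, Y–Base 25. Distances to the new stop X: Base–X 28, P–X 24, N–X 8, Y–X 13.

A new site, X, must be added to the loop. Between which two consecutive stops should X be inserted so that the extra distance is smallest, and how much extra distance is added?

Insertion cost between consecutive stops i–j is d(i,X) + d(X,j) − d(i,j):
  between Base and P: 28 + 24 − 21 = 31
  between P and N: 24 + 8 − 23 = 9
  between N and Y: 8 + 13 − 5 = 16
  between Y and Base: 13 + 28 − 25 = 16
Cheapest insertion is between P and N, adding 9.
New total = 74 + 9 = 83.

+9 miles — insert X between P and N.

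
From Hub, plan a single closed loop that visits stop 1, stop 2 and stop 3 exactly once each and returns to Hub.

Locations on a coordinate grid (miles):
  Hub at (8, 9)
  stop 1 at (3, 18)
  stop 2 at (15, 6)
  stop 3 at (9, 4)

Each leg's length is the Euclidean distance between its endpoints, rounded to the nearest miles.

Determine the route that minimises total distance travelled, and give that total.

Minimum total distance: 38 miles.

With 3 stops there are 3!/2 = 3 distinct round trips (a route and its reverse cost the same).
Hub - stop 1 - stop 2 - stop 3 - Hub: 10+17+6+5 = 38
Hub - stop 1 - stop 3 - stop 2 - Hub: 10+15+6+8 = 39
Hub - stop 2 - stop 1 - stop 3 - Hub: 8+17+15+5 = 45
The minimum is 38.
One optimal route: Hub → stop 1 → stop 2 → stop 3 → Hub (or its reverse).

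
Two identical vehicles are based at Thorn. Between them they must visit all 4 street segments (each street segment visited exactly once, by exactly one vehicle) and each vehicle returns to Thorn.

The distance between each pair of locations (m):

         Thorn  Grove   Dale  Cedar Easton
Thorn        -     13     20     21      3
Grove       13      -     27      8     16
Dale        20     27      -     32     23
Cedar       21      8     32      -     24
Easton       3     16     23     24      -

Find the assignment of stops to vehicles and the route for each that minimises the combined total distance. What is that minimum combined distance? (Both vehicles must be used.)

Minimum combined distance: 79 m.

Try each way of splitting the stops between the two vehicles (each non-empty) and, for each split, find the best tour for each vehicle:
  {Grove} + {Dale, Cedar, Easton}: 26 + 79 = 105
  {Dale} + {Grove, Cedar, Easton}: 40 + 48 = 88
  {Grove, Dale} + {Cedar, Easton}: 60 + 48 = 108
  {Cedar} + {Grove, Dale, Easton}: 42 + 66 = 108
  {Grove, Cedar} + {Dale, Easton}: 42 + 46 = 88
  {Dale, Cedar} + {Grove, Easton}: 73 + 32 = 105
  … (7 splits in total)
  {Grove, Dale, Cedar} + {Easton}: 73 + 6 = 79  ← best
Best: vehicle 1 Thorn → Grove → Cedar → Dale → Thorn = 73; vehicle 2 Thorn → Easton → Thorn = 6; combined 79.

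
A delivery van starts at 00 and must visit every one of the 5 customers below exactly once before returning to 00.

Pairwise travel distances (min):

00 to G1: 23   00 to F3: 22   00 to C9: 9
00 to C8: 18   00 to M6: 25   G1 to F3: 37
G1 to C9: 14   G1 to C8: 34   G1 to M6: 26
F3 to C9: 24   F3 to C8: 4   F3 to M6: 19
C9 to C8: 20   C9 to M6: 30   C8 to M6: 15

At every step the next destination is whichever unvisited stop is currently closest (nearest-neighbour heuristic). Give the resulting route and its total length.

From 00: distances to unvisited — C9=9, C8=18, F3=22, G1=23, M6=25. Nearest is C9 (9).
From C9: distances to unvisited — G1=14, C8=20, F3=24, M6=30. Nearest is G1 (14).
From G1: distances to unvisited — M6=26, C8=34, F3=37. Nearest is M6 (26).
From M6: distances to unvisited — C8=15, F3=19. Nearest is C8 (15).
From C8: distances to unvisited — F3=4. Nearest is F3 (4).
Return F3→00: 22.
Total = 9 + 14 + 26 + 15 + 4 + 22 = 90.

Total distance 90 min via the nearest-neighbour route 00 → C9 → G1 → M6 → C8 → F3 → 00.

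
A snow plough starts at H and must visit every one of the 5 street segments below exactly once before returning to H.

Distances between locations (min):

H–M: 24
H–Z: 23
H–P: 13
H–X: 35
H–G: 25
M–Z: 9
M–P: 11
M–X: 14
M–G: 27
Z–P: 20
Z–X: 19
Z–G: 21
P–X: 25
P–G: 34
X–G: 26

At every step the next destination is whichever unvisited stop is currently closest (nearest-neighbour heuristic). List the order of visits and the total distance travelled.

Nearest-neighbour total = 103 min; route H → P → M → Z → X → G → H.

From H: distances to unvisited — P=13, Z=23, M=24, G=25, X=35. Nearest is P (13).
From P: distances to unvisited — M=11, Z=20, X=25, G=34. Nearest is M (11).
From M: distances to unvisited — Z=9, X=14, G=27. Nearest is Z (9).
From Z: distances to unvisited — X=19, G=21. Nearest is X (19).
From X: distances to unvisited — G=26. Nearest is G (26).
Return G→H: 25.
Total = 13 + 11 + 9 + 19 + 26 + 25 = 103.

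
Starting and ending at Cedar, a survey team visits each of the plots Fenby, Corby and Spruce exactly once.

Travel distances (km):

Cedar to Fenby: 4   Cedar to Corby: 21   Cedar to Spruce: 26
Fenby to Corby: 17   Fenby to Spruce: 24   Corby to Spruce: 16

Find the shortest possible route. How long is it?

With 3 stops there are 3!/2 = 3 distinct round trips (a route and its reverse cost the same).
Cedar - Fenby - Corby - Spruce - Cedar: 4+17+16+26 = 63
Cedar - Fenby - Spruce - Corby - Cedar: 4+24+16+21 = 65
Cedar - Corby - Fenby - Spruce - Cedar: 21+17+24+26 = 88
The minimum is 63.
One optimal route: Cedar → Fenby → Corby → Spruce → Cedar (or its reverse).

63 km — the shortest possible round trip.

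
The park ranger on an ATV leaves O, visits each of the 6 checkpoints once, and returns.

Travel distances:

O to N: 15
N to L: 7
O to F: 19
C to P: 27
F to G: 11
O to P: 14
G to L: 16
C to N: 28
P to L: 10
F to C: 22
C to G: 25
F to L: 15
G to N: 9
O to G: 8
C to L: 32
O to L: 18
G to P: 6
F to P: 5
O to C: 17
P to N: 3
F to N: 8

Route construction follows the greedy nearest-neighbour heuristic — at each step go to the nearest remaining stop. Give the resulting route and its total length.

At O the remaining stops are G 8, P 14, N 15, C 17, L 18, F 19; go to G.
At G the remaining stops are P 6, N 9, F 11, L 16, C 25; go to P.
At P the remaining stops are N 3, F 5, L 10, C 27; go to N.
At N the remaining stops are L 7, F 8, C 28; go to L.
At L the remaining stops are F 15, C 32; go to F.
At F the remaining stops are C 22; go to C.
Return C→O: 17.
Total = 8 + 6 + 3 + 7 + 15 + 22 + 17 = 78.

78 along O → G → P → N → L → F → C → O.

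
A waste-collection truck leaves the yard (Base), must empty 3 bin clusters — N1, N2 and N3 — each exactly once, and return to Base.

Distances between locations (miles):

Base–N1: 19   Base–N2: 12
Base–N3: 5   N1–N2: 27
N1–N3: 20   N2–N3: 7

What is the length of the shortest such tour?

58 miles — the shortest possible round trip.

There are 3 distinct closed tours to check (reversals are equivalent).
Base-N1-N2-N3-Base: 19+27+7+5 = 58
Base-N1-N3-N2-Base: 19+20+7+12 = 58
Base-N2-N1-N3-Base: 12+27+20+5 = 64
The minimum is 58.
One optimal route: Base → N1 → N2 → N3 → Base (or its reverse).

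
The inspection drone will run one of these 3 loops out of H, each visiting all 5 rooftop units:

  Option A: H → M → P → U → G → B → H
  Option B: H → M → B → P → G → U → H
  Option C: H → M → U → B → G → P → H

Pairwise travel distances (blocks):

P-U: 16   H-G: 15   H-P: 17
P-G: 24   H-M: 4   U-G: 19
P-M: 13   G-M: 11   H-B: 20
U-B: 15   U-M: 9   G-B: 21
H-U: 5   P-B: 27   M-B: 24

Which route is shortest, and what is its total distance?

90 blocks — Option C is the shortest.

Option A: 4 + 13 + 16 + 19 + 21 + 20 = 93
Option B: 4 + 24 + 27 + 24 + 19 + 5 = 103
Option C: 4 + 9 + 15 + 21 + 24 + 17 = 90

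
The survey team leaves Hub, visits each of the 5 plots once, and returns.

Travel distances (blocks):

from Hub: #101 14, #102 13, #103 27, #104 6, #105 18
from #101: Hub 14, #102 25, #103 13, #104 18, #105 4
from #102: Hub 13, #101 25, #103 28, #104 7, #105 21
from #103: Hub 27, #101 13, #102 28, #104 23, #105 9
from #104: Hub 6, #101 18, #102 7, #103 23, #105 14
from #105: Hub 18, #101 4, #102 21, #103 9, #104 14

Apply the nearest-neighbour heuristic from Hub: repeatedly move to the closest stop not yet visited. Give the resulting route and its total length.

Nearest-neighbour total = 78 blocks; route Hub → #104 → #102 → #105 → #101 → #103 → Hub.

From Hub: distances to unvisited — #104=6, #102=13, #101=14, #105=18, #103=27. Nearest is #104 (6).
From #104: distances to unvisited — #102=7, #105=14, #101=18, #103=23. Nearest is #102 (7).
From #102: distances to unvisited — #105=21, #101=25, #103=28. Nearest is #105 (21).
From #105: distances to unvisited — #101=4, #103=9. Nearest is #101 (4).
From #101: distances to unvisited — #103=13. Nearest is #103 (13).
Return #103→Hub: 27.
Total = 6 + 7 + 21 + 4 + 13 + 27 = 78.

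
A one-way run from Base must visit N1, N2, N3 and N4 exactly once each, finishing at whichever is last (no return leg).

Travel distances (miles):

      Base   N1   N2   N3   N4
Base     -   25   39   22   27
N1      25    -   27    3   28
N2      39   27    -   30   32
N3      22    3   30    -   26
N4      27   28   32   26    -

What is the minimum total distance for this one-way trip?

There are 4! = 24 possible orderings.
Base → N1 → N2 → N3 → N4: 25+27+30+26 = 108
Base → N1 → N2 → N4 → N3: 25+27+32+26 = 110
Base → N1 → N3 → N2 → N4: 25+3+30+32 = 90
Base → N1 → N3 → N4 → N2: 25+3+26+32 = 86
Base → N1 → N4 → N2 → N3: 25+28+32+30 = 115
Base → N1 → N4 → N3 → N2: 25+28+26+30 = 109
Base → N2 → N1 → N3 → N4: 39+27+3+26 = 95
Base → N2 → N1 → N4 → N3: 39+27+28+26 = 120
Base → N2 → N3 → N1 → N4: 39+30+3+28 = 100
Base → N2 → N3 → N4 → N1: 39+30+26+28 = 123
Base → N2 → N4 → N1 → N3: 39+32+28+3 = 102
Base → N2 → N4 → N3 → N1: 39+32+26+3 = 100
Base → N3 → N1 → N2 → N4: 22+3+27+32 = 84
Base → N3 → N1 → N4 → N2: 22+3+28+32 = 85
… (10 more)
Base → N4 → N3 → N1 → N2: 27+26+3+27 = 83  ← best
The minimum is 83.
One shortest path: Base → N4 → N3 → N1 → N2.

83 miles — the minimum one-way total.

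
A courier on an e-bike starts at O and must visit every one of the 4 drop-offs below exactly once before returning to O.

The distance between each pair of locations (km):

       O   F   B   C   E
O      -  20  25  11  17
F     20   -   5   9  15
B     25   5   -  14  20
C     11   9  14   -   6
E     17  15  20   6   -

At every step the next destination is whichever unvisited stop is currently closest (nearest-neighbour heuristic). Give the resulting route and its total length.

Total distance 62 km via the nearest-neighbour route O → C → E → F → B → O.

At O the remaining stops are C 11, E 17, F 20, B 25; go to C.
At C the remaining stops are E 6, F 9, B 14; go to E.
At E the remaining stops are F 15, B 20; go to F.
At F the remaining stops are B 5; go to B.
Return B→O: 25.
Total = 11 + 6 + 15 + 5 + 25 = 62.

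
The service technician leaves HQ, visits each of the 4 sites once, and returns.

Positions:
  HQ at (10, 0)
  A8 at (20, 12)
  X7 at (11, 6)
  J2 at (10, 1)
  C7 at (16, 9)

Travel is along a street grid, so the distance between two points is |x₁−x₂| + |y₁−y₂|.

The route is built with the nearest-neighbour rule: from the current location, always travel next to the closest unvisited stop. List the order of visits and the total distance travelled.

Total distance 44 via the nearest-neighbour route HQ → J2 → X7 → C7 → A8 → HQ.

HQ → [J2:1 / X7:7 / C7:15 / A8:22] → J2 (1)
J2 → [X7:6 / C7:14 / A8:21] → X7 (6)
X7 → [C7:8 / A8:15] → C7 (8)
C7 → [A8:7] → A8 (7)
Return A8→HQ: 22.
Total = 1 + 6 + 8 + 7 + 22 = 44.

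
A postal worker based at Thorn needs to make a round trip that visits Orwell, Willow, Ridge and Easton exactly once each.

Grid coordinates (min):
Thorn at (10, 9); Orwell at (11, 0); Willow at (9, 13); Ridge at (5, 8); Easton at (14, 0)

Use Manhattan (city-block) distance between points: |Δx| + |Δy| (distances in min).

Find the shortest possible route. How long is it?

With 4 stops there are 4!/2 = 12 distinct round trips (a route and its reverse cost the same).
Thorn - Orwell - Willow - Ridge - Easton - Thorn: 10+15+9+17+13 = 64
Thorn - Orwell - Willow - Easton - Ridge - Thorn: 10+15+18+17+6 = 66
Thorn - Orwell - Ridge - Willow - Easton - Thorn: 10+14+9+18+13 = 64
Thorn - Orwell - Ridge - Easton - Willow - Thorn: 10+14+17+18+5 = 64
Thorn - Orwell - Easton - Willow - Ridge - Thorn: 10+3+18+9+6 = 46
Thorn - Orwell - Easton - Ridge - Willow - Thorn: 10+3+17+9+5 = 44
Thorn - Willow - Orwell - Ridge - Easton - Thorn: 5+15+14+17+13 = 64
Thorn - Willow - Orwell - Easton - Ridge - Thorn: 5+15+3+17+6 = 46
Thorn - Willow - Ridge - Orwell - Easton - Thorn: 5+9+14+3+13 = 44
Thorn - Willow - Easton - Orwell - Ridge - Thorn: 5+18+3+14+6 = 46
Thorn - Ridge - Orwell - Willow - Easton - Thorn: 6+14+15+18+13 = 66
Thorn - Ridge - Willow - Orwell - Easton - Thorn: 6+9+15+3+13 = 46
The minimum is 44.
One optimal route: Thorn → Orwell → Easton → Ridge → Willow → Thorn (or its reverse).

44 min — the shortest possible round trip.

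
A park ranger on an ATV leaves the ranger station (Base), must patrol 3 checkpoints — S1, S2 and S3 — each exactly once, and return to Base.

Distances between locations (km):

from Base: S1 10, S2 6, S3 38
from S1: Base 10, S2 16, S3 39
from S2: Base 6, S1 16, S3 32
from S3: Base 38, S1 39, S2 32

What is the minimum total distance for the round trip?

Shortest round trip = 87 km.

With 3 stops there are 3!/2 = 3 distinct round trips (a route and its reverse cost the same).
Base - S1 - S2 - S3 - Base: 10+16+32+38 = 96
Base - S1 - S3 - S2 - Base: 10+39+32+6 = 87
Base - S2 - S1 - S3 - Base: 6+16+39+38 = 99
The minimum is 87.
One optimal route: Base → S1 → S3 → S2 → Base (or its reverse).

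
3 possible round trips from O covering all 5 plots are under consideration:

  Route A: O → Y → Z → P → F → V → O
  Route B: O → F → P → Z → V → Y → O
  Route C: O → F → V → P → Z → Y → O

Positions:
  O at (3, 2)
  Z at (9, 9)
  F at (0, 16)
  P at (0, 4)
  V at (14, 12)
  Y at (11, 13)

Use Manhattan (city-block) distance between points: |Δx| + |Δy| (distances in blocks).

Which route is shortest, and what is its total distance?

Shortest is Route B, total 74 blocks.

Route A: 19 + 6 + 14 + 12 + 18 + 21 = 90
Route B: 17 + 12 + 14 + 8 + 4 + 19 = 74
Route C: 17 + 18 + 22 + 14 + 6 + 19 = 96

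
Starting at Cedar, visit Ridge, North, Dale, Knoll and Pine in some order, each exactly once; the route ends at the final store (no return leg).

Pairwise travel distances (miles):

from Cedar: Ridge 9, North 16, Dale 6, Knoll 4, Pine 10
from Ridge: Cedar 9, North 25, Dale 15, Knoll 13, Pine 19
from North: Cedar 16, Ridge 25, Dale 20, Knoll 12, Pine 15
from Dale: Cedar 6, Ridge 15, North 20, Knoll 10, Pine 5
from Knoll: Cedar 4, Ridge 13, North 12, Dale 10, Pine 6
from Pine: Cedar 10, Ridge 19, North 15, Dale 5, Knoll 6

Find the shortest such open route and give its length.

There are 5! = 120 possible orderings.
Cedar → Ridge → North → Dale → Knoll → Pine: 9+25+20+10+6 = 70
Cedar → Ridge → North → Dale → Pine → Knoll: 9+25+20+5+6 = 65
Cedar → Ridge → North → Knoll → Dale → Pine: 9+25+12+10+5 = 61
Cedar → Ridge → North → Knoll → Pine → Dale: 9+25+12+6+5 = 57
Cedar → Ridge → North → Pine → Dale → Knoll: 9+25+15+5+10 = 64
Cedar → Ridge → North → Pine → Knoll → Dale: 9+25+15+6+10 = 65
Cedar → Ridge → Dale → North → Knoll → Pine: 9+15+20+12+6 = 62
Cedar → Ridge → Dale → North → Pine → Knoll: 9+15+20+15+6 = 65
Cedar → Ridge → Dale → Knoll → North → Pine: 9+15+10+12+15 = 61
Cedar → Ridge → Dale → Knoll → Pine → North: 9+15+10+6+15 = 55
Cedar → Ridge → Dale → Pine → North → Knoll: 9+15+5+15+12 = 56
Cedar → Ridge → Dale → Pine → Knoll → North: 9+15+5+6+12 = 47
Cedar → Ridge → Knoll → North → Dale → Pine: 9+13+12+20+5 = 59
Cedar → Ridge → Knoll → North → Pine → Dale: 9+13+12+15+5 = 54
… (106 more)
The minimum is 47.
One shortest path: Cedar → Ridge → Dale → Pine → Knoll → North.

47 miles — the minimum one-way total.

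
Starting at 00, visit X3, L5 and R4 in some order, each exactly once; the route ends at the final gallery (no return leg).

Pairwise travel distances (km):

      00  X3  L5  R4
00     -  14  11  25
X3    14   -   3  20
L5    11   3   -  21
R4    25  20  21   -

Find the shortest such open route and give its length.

There are 3! = 6 possible orderings.
00→X3→L5→R4: 14+3+21 = 38
00→X3→R4→L5: 14+20+21 = 55
00→L5→X3→R4: 11+3+20 = 34
00→L5→R4→X3: 11+21+20 = 52
00→R4→X3→L5: 25+20+3 = 48
00→R4→L5→X3: 25+21+3 = 49
The minimum is 34.
One shortest path: 00 → L5 → X3 → R4.

Shortest open route: 34 km.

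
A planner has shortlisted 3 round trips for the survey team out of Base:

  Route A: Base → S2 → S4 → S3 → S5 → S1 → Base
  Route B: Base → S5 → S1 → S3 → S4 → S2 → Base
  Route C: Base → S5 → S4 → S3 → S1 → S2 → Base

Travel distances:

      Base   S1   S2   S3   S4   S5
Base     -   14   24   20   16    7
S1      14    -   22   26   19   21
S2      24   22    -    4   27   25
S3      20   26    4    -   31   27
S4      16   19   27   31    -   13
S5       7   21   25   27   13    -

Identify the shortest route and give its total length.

123 — Route C is the shortest.

Route A: 24 + 27 + 31 + 27 + 21 + 14 = 144
Route B: 7 + 21 + 26 + 31 + 27 + 24 = 136
Route C: 7 + 13 + 31 + 26 + 22 + 24 = 123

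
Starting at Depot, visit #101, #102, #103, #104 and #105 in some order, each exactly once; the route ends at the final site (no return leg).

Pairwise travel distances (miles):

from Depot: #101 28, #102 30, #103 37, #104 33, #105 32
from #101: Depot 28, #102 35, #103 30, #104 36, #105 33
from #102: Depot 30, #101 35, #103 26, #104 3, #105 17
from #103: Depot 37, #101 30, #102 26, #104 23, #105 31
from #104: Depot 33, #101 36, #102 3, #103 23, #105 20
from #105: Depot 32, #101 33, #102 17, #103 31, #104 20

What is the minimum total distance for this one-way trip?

There are 5! = 120 possible orderings.
Depot - #101 - #102 - #103 - #104 - #105: 28+35+26+23+20 = 132
Depot - #101 - #102 - #103 - #105 - #104: 28+35+26+31+20 = 140
Depot - #101 - #102 - #104 - #103 - #105: 28+35+3+23+31 = 120
Depot - #101 - #102 - #104 - #105 - #103: 28+35+3+20+31 = 117
Depot - #101 - #102 - #105 - #103 - #104: 28+35+17+31+23 = 134
Depot - #101 - #102 - #105 - #104 - #103: 28+35+17+20+23 = 123
Depot - #101 - #103 - #102 - #104 - #105: 28+30+26+3+20 = 107
Depot - #101 - #103 - #102 - #105 - #104: 28+30+26+17+20 = 121
Depot - #101 - #103 - #104 - #102 - #105: 28+30+23+3+17 = 101
Depot - #101 - #103 - #104 - #105 - #102: 28+30+23+20+17 = 118
Depot - #101 - #103 - #105 - #102 - #104: 28+30+31+17+3 = 109
Depot - #101 - #103 - #105 - #104 - #102: 28+30+31+20+3 = 112
Depot - #101 - #104 - #102 - #103 - #105: 28+36+3+26+31 = 124
Depot - #101 - #104 - #102 - #105 - #103: 28+36+3+17+31 = 115
… (106 more)
The minimum is 101.
One shortest path: Depot → #101 → #103 → #104 → #102 → #105.

Shortest open route: 101 miles.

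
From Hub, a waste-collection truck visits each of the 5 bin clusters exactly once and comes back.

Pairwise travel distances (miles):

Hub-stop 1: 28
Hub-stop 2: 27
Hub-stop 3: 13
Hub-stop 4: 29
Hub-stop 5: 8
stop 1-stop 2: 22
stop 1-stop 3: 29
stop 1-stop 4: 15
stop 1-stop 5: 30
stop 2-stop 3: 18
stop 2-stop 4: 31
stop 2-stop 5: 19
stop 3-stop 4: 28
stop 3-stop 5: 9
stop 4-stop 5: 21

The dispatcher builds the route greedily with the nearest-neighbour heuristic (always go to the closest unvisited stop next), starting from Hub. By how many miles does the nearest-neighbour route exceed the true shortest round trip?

Excess over optimum: 4 miles.

Hub: stop 5=8, stop 3=13, stop 2=27, stop 1=28, stop 4=29 ⇒ stop 5
stop 5: stop 3=9, stop 2=19, stop 4=21, stop 1=30 ⇒ stop 3
stop 3: stop 2=18, stop 4=28, stop 1=29 ⇒ stop 2
stop 2: stop 1=22, stop 4=31 ⇒ stop 1
stop 1: stop 4=15 ⇒ stop 4
NN route Hub → stop 5 → stop 3 → stop 2 → stop 1 → stop 4 → Hub costs 101.
Optimal: Hub → stop 3 → stop 2 → stop 1 → stop 4 → stop 5 → Hub costs 97 (by enumerating all 60 distinct tours).
Excess = 101 − 97 = 4.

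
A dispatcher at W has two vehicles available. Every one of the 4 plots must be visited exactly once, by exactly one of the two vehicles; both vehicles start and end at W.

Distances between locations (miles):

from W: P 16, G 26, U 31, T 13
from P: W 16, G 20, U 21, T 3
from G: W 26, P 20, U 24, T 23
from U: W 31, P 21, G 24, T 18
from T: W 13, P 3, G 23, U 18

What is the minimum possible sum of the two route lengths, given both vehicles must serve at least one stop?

There are 2^3 − 1 = 7 ways to divide the 4 stops into two non-empty groups. For each, the best each vehicle can do is its own shortest tour through its group:
  {P} + {G, U, T}: 32 + 81 = 113
  {G} + {P, U, T}: 52 + 68 = 120
  {P, G} + {U, T}: 62 + 62 = 124
  {U} + {P, G, T}: 62 + 62 = 124
  {P, U} + {G, T}: 68 + 62 = 130
  {G, U} + {P, T}: 81 + 32 = 113
  … (7 splits in total)
Best: vehicle 1 W → P → W = 32; vehicle 2 W → G → U → T → W = 81; combined 113.

Minimum combined distance: 113 miles.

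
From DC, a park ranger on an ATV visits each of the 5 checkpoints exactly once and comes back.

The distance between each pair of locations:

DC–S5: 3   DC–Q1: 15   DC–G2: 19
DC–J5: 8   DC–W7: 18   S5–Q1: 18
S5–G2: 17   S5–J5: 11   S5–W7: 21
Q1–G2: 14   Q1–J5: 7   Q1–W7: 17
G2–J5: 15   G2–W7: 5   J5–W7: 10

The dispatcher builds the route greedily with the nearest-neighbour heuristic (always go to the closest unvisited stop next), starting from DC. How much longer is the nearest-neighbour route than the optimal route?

DC: S5=3, J5=8, Q1=15, W7=18, G2=19 ⇒ S5
S5: J5=11, G2=17, Q1=18, W7=21 ⇒ J5
J5: Q1=7, W7=10, G2=15 ⇒ Q1
Q1: G2=14, W7=17 ⇒ G2
G2: W7=5 ⇒ W7
NN route DC → S5 → J5 → Q1 → G2 → W7 → DC costs 58.
Optimal: DC → S5 → G2 → W7 → Q1 → J5 → DC costs 57 (by enumerating all 60 distinct tours).
Excess = 58 − 57 = 1.

1 longer than the optimal tour.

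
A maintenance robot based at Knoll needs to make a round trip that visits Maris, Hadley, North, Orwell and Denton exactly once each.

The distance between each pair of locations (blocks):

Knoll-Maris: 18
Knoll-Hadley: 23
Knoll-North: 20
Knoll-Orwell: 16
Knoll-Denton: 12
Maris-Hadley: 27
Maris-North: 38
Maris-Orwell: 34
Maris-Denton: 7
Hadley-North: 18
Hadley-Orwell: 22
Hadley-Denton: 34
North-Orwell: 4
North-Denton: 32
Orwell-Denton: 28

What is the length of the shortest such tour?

With 5 stops there are 5!/2 = 60 distinct round trips (a route and its reverse cost the same).
Knoll - Maris - Hadley - North - Orwell - Denton - Knoll: 18+27+18+4+28+12 = 107
Knoll - Maris - Hadley - North - Denton - Orwell - Knoll: 18+27+18+32+28+16 = 139
Knoll - Maris - Hadley - Orwell - North - Denton - Knoll: 18+27+22+4+32+12 = 115
Knoll - Maris - Hadley - Orwell - Denton - North - Knoll: 18+27+22+28+32+20 = 147
Knoll - Maris - Hadley - Denton - North - Orwell - Knoll: 18+27+34+32+4+16 = 131
Knoll - Maris - Hadley - Denton - Orwell - North - Knoll: 18+27+34+28+4+20 = 131
Knoll - Maris - North - Hadley - Orwell - Denton - Knoll: 18+38+18+22+28+12 = 136
Knoll - Maris - North - Hadley - Denton - Orwell - Knoll: 18+38+18+34+28+16 = 152
Knoll - Maris - North - Orwell - Hadley - Denton - Knoll: 18+38+4+22+34+12 = 128
Knoll - Maris - North - Orwell - Denton - Hadley - Knoll: 18+38+4+28+34+23 = 145
Knoll - Maris - North - Denton - Hadley - Orwell - Knoll: 18+38+32+34+22+16 = 160
Knoll - Maris - North - Denton - Orwell - Hadley - Knoll: 18+38+32+28+22+23 = 161
Knoll - Maris - Orwell - Hadley - North - Denton - Knoll: 18+34+22+18+32+12 = 136
Knoll - Maris - Orwell - Hadley - Denton - North - Knoll: 18+34+22+34+32+20 = 160
… (46 more)
Knoll - Orwell - North - Hadley - Maris - Denton - Knoll: 16+4+18+27+7+12 = 84  ← best
The minimum is 84.
One optimal route: Knoll → Orwell → North → Hadley → Maris → Denton → Knoll (or its reverse).

84 blocks — the shortest possible round trip.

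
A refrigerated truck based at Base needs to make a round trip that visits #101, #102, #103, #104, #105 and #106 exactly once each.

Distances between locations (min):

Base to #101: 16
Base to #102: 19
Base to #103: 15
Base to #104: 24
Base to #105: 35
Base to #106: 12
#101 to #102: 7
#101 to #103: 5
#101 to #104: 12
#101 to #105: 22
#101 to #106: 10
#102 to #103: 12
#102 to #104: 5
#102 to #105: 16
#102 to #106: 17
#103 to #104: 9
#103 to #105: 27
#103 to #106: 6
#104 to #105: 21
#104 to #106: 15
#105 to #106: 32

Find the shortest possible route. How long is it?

Minimum total distance: 86 min.

Base-#101-#102-#103-#104-#105-#106-Base: 16+7+12+9+21+32+12 = 109
Base-#101-#102-#103-#104-#106-#105-Base: 16+7+12+9+15+32+35 = 126
Base-#101-#102-#103-#105-#104-#106-Base: 16+7+12+27+21+15+12 = 110
Base-#101-#102-#103-#105-#106-#104-Base: 16+7+12+27+32+15+24 = 133
Base-#101-#102-#103-#106-#104-#105-Base: 16+7+12+6+15+21+35 = 112
Base-#101-#102-#103-#106-#105-#104-Base: 16+7+12+6+32+21+24 = 118
Base-#101-#102-#104-#103-#105-#106-Base: 16+7+5+9+27+32+12 = 108
Base-#101-#102-#104-#103-#106-#105-Base: 16+7+5+9+6+32+35 = 110
… (352 more)
Base-#101-#105-#102-#104-#103-#106-Base: 16+22+16+5+9+6+12 = 86  ← best
The minimum is 86.
One optimal route: Base → #101 → #105 → #102 → #104 → #103 → #106 → Base (or its reverse).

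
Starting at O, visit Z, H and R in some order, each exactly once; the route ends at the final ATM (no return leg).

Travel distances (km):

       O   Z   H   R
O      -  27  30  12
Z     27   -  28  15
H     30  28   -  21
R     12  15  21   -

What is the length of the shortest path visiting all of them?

Shortest open route: 55 km.

There are 3! = 6 possible orderings.
O - Z - H - R: 27+28+21 = 76
O - Z - R - H: 27+15+21 = 63
O - H - Z - R: 30+28+15 = 73
O - H - R - Z: 30+21+15 = 66
O - R - Z - H: 12+15+28 = 55
O - R - H - Z: 12+21+28 = 61
The minimum is 55.
One shortest path: O → R → Z → H.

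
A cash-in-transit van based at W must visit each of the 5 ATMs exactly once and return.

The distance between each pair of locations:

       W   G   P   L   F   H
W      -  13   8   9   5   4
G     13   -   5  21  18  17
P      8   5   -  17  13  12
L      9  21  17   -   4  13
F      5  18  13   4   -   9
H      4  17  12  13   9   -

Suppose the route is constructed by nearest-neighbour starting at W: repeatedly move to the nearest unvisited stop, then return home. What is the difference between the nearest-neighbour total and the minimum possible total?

1 longer than the optimal tour.

W: H=4, F=5, P=8, L=9, G=13 ⇒ H
H: F=9, P=12, L=13, G=17 ⇒ F
F: L=4, P=13, G=18 ⇒ L
L: P=17, G=21 ⇒ P
P: G=5 ⇒ G
NN route W → H → F → L → P → G → W costs 52.
Optimal: W → P → G → L → F → H → W costs 51 (by enumerating all 60 distinct tours).
Excess = 52 − 51 = 1.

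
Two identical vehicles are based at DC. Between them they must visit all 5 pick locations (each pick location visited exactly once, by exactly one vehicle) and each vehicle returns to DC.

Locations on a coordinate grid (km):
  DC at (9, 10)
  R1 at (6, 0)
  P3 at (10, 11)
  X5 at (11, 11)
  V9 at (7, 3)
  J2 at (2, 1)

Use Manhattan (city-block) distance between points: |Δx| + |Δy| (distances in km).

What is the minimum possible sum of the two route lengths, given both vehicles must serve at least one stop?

40 km — the smallest possible combined total.

Check every non-empty split of the stops between the two vehicles; for each half take its own optimal tour:
  {R1} + {P3, X5, V9, J2}: 26 + 38 = 64
  {P3} + {R1, X5, V9, J2}: 4 + 40 = 44
  {R1, P3} + {X5, V9, J2}: 30 + 38 = 68
  {X5} + {R1, P3, V9, J2}: 6 + 38 = 44
  {R1, X5} + {P3, V9, J2}: 32 + 36 = 68
  {P3, X5} + {R1, V9, J2}: 6 + 34 = 40
  … (15 splits in total)
Best: vehicle 1 DC → P3 → X5 → DC = 6; vehicle 2 DC → R1 → J2 → V9 → DC = 34; combined 40.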